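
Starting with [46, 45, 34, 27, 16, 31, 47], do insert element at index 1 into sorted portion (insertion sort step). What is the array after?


After one pass: [45, 46, 34, 27, 16, 31, 47]


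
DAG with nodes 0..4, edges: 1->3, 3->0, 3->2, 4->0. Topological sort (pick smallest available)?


Kahn's algorithm, process smallest node first
Order: [1, 3, 2, 4, 0]


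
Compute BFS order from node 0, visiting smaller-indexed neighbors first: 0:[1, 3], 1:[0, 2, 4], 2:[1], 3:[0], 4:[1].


BFS queue: start with [0]
Visit order: [0, 1, 3, 2, 4]


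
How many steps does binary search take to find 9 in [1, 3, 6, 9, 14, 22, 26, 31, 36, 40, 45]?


Search for 9:
[0,10] mid=5 arr[5]=22
[0,4] mid=2 arr[2]=6
[3,4] mid=3 arr[3]=9
Total: 3 comparisons


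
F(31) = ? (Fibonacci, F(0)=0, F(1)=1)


F(n)=F(n-1)+F(n-2)
...F(29)=514229, F(30)=832040, F(31)=1346269


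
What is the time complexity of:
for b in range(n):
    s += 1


Per nesting level: O(n) = O(n)
Complexity: O(n)


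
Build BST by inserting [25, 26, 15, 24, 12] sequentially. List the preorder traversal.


Root = 25; build tree by BST insertion.
Preorder traversal: [25, 15, 12, 24, 26]


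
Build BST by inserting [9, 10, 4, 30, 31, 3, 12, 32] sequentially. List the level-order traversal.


Root = 9; build tree by BST insertion.
Level-Order traversal: [9, 4, 10, 3, 30, 12, 31, 32]


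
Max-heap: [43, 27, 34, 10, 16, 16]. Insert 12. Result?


Append 12: [43, 27, 34, 10, 16, 16, 12]
Bubble up: no swaps needed
Result: [43, 27, 34, 10, 16, 16, 12]


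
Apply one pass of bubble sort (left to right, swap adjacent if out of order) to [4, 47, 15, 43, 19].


After one pass: [4, 15, 43, 19, 47]


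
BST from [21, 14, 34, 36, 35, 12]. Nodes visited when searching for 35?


BST root = 21
Search for 35: compare at each node
Path: [21, 34, 36, 35]


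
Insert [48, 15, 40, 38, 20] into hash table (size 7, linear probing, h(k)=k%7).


Insertions: 48->slot 6; 15->slot 1; 40->slot 5; 38->slot 3; 20->slot 0
Table: [20, 15, None, 38, None, 40, 48]


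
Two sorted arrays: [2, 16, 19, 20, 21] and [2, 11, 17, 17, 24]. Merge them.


Compare heads, take smaller each step.
Merged: [2, 2, 11, 16, 17, 17, 19, 20, 21, 24]


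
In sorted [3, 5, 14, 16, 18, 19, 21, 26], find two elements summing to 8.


Two pointers: lo=0, hi=7
Found pair: (3, 5) summing to 8


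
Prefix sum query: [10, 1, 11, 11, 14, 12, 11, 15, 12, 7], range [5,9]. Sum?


Prefix sums: [0, 10, 11, 22, 33, 47, 59, 70, 85, 97, 104]
Sum[5..9] = prefix[10] - prefix[5] = 104 - 47 = 57


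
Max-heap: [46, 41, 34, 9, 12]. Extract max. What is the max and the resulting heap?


Max = 46
Replace root with last, heapify down
Resulting heap: [41, 12, 34, 9]


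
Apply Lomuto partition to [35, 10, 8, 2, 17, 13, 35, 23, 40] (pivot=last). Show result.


Elements <= 40 go left of pivot.
Result: [35, 10, 8, 2, 17, 13, 35, 23, 40], pivot at index 8


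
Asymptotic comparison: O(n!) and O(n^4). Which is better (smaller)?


quartic grows slower than factorial
O(n^4) is asymptotically smaller; O(n!) grows faster


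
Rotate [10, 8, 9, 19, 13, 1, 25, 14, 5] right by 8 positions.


Right rotate by 8: [8, 9, 19, 13, 1, 25, 14, 5, 10]


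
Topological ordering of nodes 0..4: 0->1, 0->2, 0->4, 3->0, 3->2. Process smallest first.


Kahn's algorithm, process smallest node first
Order: [3, 0, 1, 2, 4]


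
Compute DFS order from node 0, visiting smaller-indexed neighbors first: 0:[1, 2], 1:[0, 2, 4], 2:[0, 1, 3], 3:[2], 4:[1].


DFS stack-based: start with [0]
Visit order: [0, 1, 2, 3, 4]


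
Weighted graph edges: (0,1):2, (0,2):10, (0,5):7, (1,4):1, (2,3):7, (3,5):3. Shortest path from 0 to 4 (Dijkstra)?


Dijkstra from 0:
Distances: {0: 0, 1: 2, 2: 10, 3: 10, 4: 3, 5: 7}
Shortest distance to 4 = 3, path = [0, 1, 4]


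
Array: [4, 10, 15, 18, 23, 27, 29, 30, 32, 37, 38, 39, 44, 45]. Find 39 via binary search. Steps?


Search for 39:
[0,13] mid=6 arr[6]=29
[7,13] mid=10 arr[10]=38
[11,13] mid=12 arr[12]=44
[11,11] mid=11 arr[11]=39
Total: 4 comparisons


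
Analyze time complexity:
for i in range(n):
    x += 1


Per nesting level: O(n) = O(n)
Complexity: O(n)


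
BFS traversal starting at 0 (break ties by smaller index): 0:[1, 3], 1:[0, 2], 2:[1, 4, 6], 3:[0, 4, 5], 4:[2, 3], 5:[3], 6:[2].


BFS queue: start with [0]
Visit order: [0, 1, 3, 2, 4, 5, 6]


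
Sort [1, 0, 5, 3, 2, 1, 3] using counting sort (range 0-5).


Count array: [1, 2, 1, 2, 0, 1]
Reconstruct: [0, 1, 1, 2, 3, 3, 5]


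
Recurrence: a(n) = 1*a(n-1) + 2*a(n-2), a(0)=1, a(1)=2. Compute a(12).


Build bottom-up:
...a(10)=1024, a(11)=2048, a(12)=1*2048+2*1024=4096


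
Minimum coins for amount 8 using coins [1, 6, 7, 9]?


dp[0]=0; dp[i]=1+min(dp[i-c] for c in coins)
...dp[3]=3, dp[4]=4, dp[5]=5, dp[6]=1, dp[7]=1, dp[8]=2
Minimum coins for 8 = 2


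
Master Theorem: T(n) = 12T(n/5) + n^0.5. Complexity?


a=12, b=5, c=0.5. log_5(12)=1.544 > c=0.5. Case 1: O(n^log_b(a)) = O(n^1.544)
Complexity: O(n^1.544)


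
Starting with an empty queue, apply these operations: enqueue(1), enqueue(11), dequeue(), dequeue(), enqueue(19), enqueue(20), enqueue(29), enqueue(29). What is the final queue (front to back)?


enqueue(1) -> [1]
enqueue(11) -> [1, 11]
dequeue() returns 1 -> [11]
dequeue() returns 11 -> []
enqueue(19) -> [19]
enqueue(20) -> [19, 20]
enqueue(29) -> [19, 20, 29]
enqueue(29) -> [19, 20, 29, 29]
Final queue (front to back): [19, 20, 29, 29]


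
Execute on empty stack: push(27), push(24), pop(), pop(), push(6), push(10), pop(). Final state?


push(27) -> [27]
push(24) -> [27, 24]
pop() returns 24 -> [27]
pop() returns 27 -> []
push(6) -> [6]
push(10) -> [6, 10]
pop() returns 10 -> [6]
Final stack (bottom to top): [6]


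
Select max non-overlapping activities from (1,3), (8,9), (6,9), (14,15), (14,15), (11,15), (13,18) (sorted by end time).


Greedy: pick earliest-ending, then skip overlaps.
Selected (3 activities): [(1, 3), (8, 9), (14, 15)]


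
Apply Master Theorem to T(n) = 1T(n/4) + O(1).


a=1, b=4, c=0. log_4(1)=0 = c=0. Case 2: O(n^c log n) = O(log n)
Complexity: O(log n)


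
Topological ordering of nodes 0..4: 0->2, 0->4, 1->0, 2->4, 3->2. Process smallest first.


Kahn's algorithm, process smallest node first
Order: [1, 0, 3, 2, 4]


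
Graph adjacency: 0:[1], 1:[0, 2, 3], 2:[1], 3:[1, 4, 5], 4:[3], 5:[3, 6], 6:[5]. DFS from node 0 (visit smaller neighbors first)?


DFS stack-based: start with [0]
Visit order: [0, 1, 2, 3, 4, 5, 6]


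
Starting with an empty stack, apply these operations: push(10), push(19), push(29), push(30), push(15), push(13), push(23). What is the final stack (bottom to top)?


push(10) -> [10]
push(19) -> [10, 19]
push(29) -> [10, 19, 29]
push(30) -> [10, 19, 29, 30]
push(15) -> [10, 19, 29, 30, 15]
push(13) -> [10, 19, 29, 30, 15, 13]
push(23) -> [10, 19, 29, 30, 15, 13, 23]
Final stack (bottom to top): [10, 19, 29, 30, 15, 13, 23]


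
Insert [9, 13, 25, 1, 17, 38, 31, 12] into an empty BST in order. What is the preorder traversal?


Root = 9; build tree by BST insertion.
Preorder traversal: [9, 1, 13, 12, 25, 17, 38, 31]


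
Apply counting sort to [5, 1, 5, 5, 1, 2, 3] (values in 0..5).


Count array: [0, 2, 1, 1, 0, 3]
Reconstruct: [1, 1, 2, 3, 5, 5, 5]


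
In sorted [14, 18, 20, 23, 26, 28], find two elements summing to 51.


Two pointers: lo=0, hi=5
Found pair: (23, 28) summing to 51


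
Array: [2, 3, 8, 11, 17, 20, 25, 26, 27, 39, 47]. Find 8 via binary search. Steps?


Search for 8:
[0,10] mid=5 arr[5]=20
[0,4] mid=2 arr[2]=8
Total: 2 comparisons


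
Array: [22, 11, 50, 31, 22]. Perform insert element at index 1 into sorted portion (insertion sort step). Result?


After one pass: [11, 22, 50, 31, 22]


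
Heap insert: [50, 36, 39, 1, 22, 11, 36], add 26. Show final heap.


Append 26: [50, 36, 39, 1, 22, 11, 36, 26]
Bubble up: swap idx 7(26) with idx 3(1)
Result: [50, 36, 39, 26, 22, 11, 36, 1]


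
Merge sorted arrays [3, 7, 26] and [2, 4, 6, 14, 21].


Compare heads, take smaller each step.
Merged: [2, 3, 4, 6, 7, 14, 21, 26]


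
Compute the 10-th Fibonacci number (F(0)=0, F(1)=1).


F(n)=F(n-1)+F(n-2)
...F(8)=21, F(9)=34, F(10)=55


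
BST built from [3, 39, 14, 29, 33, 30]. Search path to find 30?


BST root = 3
Search for 30: compare at each node
Path: [3, 39, 14, 29, 33, 30]


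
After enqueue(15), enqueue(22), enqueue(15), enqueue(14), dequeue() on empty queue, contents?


enqueue(15) -> [15]
enqueue(22) -> [15, 22]
enqueue(15) -> [15, 22, 15]
enqueue(14) -> [15, 22, 15, 14]
dequeue() returns 15 -> [22, 15, 14]
Final queue (front to back): [22, 15, 14]


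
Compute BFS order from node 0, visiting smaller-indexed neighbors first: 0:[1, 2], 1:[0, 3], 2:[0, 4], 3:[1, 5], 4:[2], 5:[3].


BFS queue: start with [0]
Visit order: [0, 1, 2, 3, 4, 5]


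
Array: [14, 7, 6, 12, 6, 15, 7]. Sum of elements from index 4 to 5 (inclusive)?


Prefix sums: [0, 14, 21, 27, 39, 45, 60, 67]
Sum[4..5] = prefix[6] - prefix[4] = 60 - 39 = 21


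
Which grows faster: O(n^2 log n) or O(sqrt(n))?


sublinear grows slower than n^2 log n
O(sqrt(n)) is asymptotically smaller; O(n^2 log n) grows faster


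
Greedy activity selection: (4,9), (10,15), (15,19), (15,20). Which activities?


Greedy: pick earliest-ending, then skip overlaps.
Selected (3 activities): [(4, 9), (10, 15), (15, 19)]


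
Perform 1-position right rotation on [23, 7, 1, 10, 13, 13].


Right rotate by 1: [13, 23, 7, 1, 10, 13]


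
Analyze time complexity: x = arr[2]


Analysis: constant-time operation, no loop
Complexity: O(1)


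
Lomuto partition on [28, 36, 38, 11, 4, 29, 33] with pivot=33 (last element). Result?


Elements <= 33 go left of pivot.
Result: [28, 11, 4, 29, 33, 36, 38], pivot at index 4


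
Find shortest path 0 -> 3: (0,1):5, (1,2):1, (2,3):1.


Dijkstra from 0:
Distances: {0: 0, 1: 5, 2: 6, 3: 7}
Shortest distance to 3 = 7, path = [0, 1, 2, 3]


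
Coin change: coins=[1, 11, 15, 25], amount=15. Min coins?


dp[0]=0; dp[i]=1+min(dp[i-c] for c in coins)
...dp[10]=10, dp[11]=1, dp[12]=2, dp[13]=3, dp[14]=4, dp[15]=1
Minimum coins for 15 = 1


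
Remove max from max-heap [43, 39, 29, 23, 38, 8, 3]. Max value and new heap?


Max = 43
Replace root with last, heapify down
Resulting heap: [39, 38, 29, 23, 3, 8]


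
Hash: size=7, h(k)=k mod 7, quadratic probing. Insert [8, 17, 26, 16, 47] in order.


Insertions: 8->slot 1; 17->slot 3; 26->slot 5; 16->slot 2; 47->slot 6
Table: [None, 8, 16, 17, None, 26, 47]


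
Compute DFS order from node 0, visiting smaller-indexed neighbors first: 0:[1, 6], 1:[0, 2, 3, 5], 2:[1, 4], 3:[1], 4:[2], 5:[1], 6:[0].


DFS stack-based: start with [0]
Visit order: [0, 1, 2, 4, 3, 5, 6]


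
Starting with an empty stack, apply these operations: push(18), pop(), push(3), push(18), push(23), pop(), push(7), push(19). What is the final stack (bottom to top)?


push(18) -> [18]
pop() returns 18 -> []
push(3) -> [3]
push(18) -> [3, 18]
push(23) -> [3, 18, 23]
pop() returns 23 -> [3, 18]
push(7) -> [3, 18, 7]
push(19) -> [3, 18, 7, 19]
Final stack (bottom to top): [3, 18, 7, 19]


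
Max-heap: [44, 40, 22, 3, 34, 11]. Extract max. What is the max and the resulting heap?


Max = 44
Replace root with last, heapify down
Resulting heap: [40, 34, 22, 3, 11]


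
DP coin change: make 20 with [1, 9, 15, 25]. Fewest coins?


dp[0]=0; dp[i]=1+min(dp[i-c] for c in coins)
...dp[15]=1, dp[16]=2, dp[17]=3, dp[18]=2, dp[19]=3, dp[20]=4
Minimum coins for 20 = 4


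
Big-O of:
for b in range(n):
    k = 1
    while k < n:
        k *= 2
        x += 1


Per nesting level: O(n) * O(log n) = O(n log n)
Complexity: O(n log n)


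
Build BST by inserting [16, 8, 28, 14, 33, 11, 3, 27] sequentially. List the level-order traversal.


Root = 16; build tree by BST insertion.
Level-Order traversal: [16, 8, 28, 3, 14, 27, 33, 11]


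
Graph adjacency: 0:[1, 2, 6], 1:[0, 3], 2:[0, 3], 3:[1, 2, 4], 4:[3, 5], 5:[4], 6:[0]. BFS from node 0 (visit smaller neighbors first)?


BFS queue: start with [0]
Visit order: [0, 1, 2, 6, 3, 4, 5]


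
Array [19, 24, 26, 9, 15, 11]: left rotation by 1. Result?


Left rotate by 1: [24, 26, 9, 15, 11, 19]


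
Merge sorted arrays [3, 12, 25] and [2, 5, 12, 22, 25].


Compare heads, take smaller each step.
Merged: [2, 3, 5, 12, 12, 22, 25, 25]


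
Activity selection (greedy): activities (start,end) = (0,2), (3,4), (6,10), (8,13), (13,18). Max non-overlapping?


Greedy: pick earliest-ending, then skip overlaps.
Selected (4 activities): [(0, 2), (3, 4), (6, 10), (13, 18)]


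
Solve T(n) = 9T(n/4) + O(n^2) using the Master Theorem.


a=9, b=4, c=2. log_4(9)=1.585 < c=2. Case 3: O(n^c) = O(n^2)
Complexity: O(n^2)


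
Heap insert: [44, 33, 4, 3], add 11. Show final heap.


Append 11: [44, 33, 4, 3, 11]
Bubble up: no swaps needed
Result: [44, 33, 4, 3, 11]


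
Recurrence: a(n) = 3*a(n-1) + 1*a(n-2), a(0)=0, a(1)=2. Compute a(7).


Build bottom-up:
...a(5)=218, a(6)=720, a(7)=3*720+1*218=2378


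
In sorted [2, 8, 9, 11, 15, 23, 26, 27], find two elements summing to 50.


Two pointers: lo=0, hi=7
Found pair: (23, 27) summing to 50


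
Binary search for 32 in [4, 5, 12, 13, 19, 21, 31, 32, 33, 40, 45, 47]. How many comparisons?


Search for 32:
[0,11] mid=5 arr[5]=21
[6,11] mid=8 arr[8]=33
[6,7] mid=6 arr[6]=31
[7,7] mid=7 arr[7]=32
Total: 4 comparisons


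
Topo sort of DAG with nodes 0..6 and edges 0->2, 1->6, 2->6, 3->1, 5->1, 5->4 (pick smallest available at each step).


Kahn's algorithm, process smallest node first
Order: [0, 2, 3, 5, 1, 4, 6]


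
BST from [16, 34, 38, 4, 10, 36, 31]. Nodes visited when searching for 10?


BST root = 16
Search for 10: compare at each node
Path: [16, 4, 10]


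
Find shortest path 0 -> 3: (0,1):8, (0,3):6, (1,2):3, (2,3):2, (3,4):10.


Dijkstra from 0:
Distances: {0: 0, 1: 8, 2: 8, 3: 6, 4: 16}
Shortest distance to 3 = 6, path = [0, 3]


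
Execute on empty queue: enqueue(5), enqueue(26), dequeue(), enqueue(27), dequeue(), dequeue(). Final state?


enqueue(5) -> [5]
enqueue(26) -> [5, 26]
dequeue() returns 5 -> [26]
enqueue(27) -> [26, 27]
dequeue() returns 26 -> [27]
dequeue() returns 27 -> []
Final queue (front to back): []


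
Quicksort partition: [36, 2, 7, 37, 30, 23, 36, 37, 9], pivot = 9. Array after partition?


Elements <= 9 go left of pivot.
Result: [2, 7, 9, 37, 30, 23, 36, 37, 36], pivot at index 2


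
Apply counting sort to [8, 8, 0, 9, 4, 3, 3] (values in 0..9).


Count array: [1, 0, 0, 2, 1, 0, 0, 0, 2, 1]
Reconstruct: [0, 3, 3, 4, 8, 8, 9]


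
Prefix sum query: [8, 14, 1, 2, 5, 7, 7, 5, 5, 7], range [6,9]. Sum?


Prefix sums: [0, 8, 22, 23, 25, 30, 37, 44, 49, 54, 61]
Sum[6..9] = prefix[10] - prefix[6] = 61 - 37 = 24


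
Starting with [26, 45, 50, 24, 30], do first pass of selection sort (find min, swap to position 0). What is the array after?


After one pass: [24, 45, 50, 26, 30]


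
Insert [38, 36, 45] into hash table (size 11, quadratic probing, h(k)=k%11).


Insertions: 38->slot 5; 36->slot 3; 45->slot 1
Table: [None, 45, None, 36, None, 38, None, None, None, None, None]


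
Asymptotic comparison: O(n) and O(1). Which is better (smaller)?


constant grows slower than linear
O(1) is asymptotically smaller; O(n) grows faster


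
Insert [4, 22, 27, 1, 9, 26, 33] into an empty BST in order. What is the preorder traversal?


Root = 4; build tree by BST insertion.
Preorder traversal: [4, 1, 22, 9, 27, 26, 33]


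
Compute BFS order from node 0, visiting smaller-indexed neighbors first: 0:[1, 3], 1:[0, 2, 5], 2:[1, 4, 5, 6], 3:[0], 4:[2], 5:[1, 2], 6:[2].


BFS queue: start with [0]
Visit order: [0, 1, 3, 2, 5, 4, 6]


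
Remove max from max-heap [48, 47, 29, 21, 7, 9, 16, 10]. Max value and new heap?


Max = 48
Replace root with last, heapify down
Resulting heap: [47, 21, 29, 10, 7, 9, 16]


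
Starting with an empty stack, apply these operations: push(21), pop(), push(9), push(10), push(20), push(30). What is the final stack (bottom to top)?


push(21) -> [21]
pop() returns 21 -> []
push(9) -> [9]
push(10) -> [9, 10]
push(20) -> [9, 10, 20]
push(30) -> [9, 10, 20, 30]
Final stack (bottom to top): [9, 10, 20, 30]


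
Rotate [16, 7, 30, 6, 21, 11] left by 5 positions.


Left rotate by 5: [11, 16, 7, 30, 6, 21]


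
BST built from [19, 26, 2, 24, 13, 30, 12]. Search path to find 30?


BST root = 19
Search for 30: compare at each node
Path: [19, 26, 30]


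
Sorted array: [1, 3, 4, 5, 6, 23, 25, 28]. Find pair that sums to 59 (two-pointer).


Two pointers: lo=0, hi=7
No pair sums to 59


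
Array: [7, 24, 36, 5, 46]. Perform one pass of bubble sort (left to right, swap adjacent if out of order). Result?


After one pass: [7, 24, 5, 36, 46]


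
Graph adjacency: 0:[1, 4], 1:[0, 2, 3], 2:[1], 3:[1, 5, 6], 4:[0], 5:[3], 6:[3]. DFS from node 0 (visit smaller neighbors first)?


DFS stack-based: start with [0]
Visit order: [0, 1, 2, 3, 5, 6, 4]


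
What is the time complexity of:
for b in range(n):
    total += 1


Per nesting level: O(n) = O(n)
Complexity: O(n)


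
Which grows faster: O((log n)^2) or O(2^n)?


polylogarithmic grows slower than exponential
O((log n)^2) is asymptotically smaller; O(2^n) grows faster


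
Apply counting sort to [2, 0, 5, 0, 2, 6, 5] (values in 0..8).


Count array: [2, 0, 2, 0, 0, 2, 1, 0, 0]
Reconstruct: [0, 0, 2, 2, 5, 5, 6]


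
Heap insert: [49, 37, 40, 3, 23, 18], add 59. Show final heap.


Append 59: [49, 37, 40, 3, 23, 18, 59]
Bubble up: swap idx 6(59) with idx 2(40); swap idx 2(59) with idx 0(49)
Result: [59, 37, 49, 3, 23, 18, 40]


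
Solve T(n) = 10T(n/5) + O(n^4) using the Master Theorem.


a=10, b=5, c=4. log_5(10)=1.431 < c=4. Case 3: O(n^c) = O(n^4)
Complexity: O(n^4)


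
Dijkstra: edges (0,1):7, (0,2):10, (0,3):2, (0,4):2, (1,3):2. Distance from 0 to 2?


Dijkstra from 0:
Distances: {0: 0, 1: 4, 2: 10, 3: 2, 4: 2}
Shortest distance to 2 = 10, path = [0, 2]


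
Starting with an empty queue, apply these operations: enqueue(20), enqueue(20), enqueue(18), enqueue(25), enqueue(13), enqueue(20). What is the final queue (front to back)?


enqueue(20) -> [20]
enqueue(20) -> [20, 20]
enqueue(18) -> [20, 20, 18]
enqueue(25) -> [20, 20, 18, 25]
enqueue(13) -> [20, 20, 18, 25, 13]
enqueue(20) -> [20, 20, 18, 25, 13, 20]
Final queue (front to back): [20, 20, 18, 25, 13, 20]


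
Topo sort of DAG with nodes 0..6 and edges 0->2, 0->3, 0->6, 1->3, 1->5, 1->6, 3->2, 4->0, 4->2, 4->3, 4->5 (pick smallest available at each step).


Kahn's algorithm, process smallest node first
Order: [1, 4, 0, 3, 2, 5, 6]


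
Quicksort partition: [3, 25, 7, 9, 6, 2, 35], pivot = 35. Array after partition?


Elements <= 35 go left of pivot.
Result: [3, 25, 7, 9, 6, 2, 35], pivot at index 6


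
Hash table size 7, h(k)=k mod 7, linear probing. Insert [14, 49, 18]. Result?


Insertions: 14->slot 0; 49->slot 1; 18->slot 4
Table: [14, 49, None, None, 18, None, None]


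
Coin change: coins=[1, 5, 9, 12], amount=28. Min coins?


dp[0]=0; dp[i]=1+min(dp[i-c] for c in coins)
...dp[23]=3, dp[24]=2, dp[25]=3, dp[26]=3, dp[27]=3, dp[28]=4
Minimum coins for 28 = 4


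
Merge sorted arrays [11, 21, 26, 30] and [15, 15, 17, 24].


Compare heads, take smaller each step.
Merged: [11, 15, 15, 17, 21, 24, 26, 30]


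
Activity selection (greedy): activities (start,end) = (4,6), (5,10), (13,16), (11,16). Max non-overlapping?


Greedy: pick earliest-ending, then skip overlaps.
Selected (2 activities): [(4, 6), (13, 16)]


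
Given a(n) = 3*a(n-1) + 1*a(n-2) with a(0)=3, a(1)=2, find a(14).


Build bottom-up:
...a(12)=1359003, a(13)=4488482, a(14)=3*4488482+1*1359003=14824449


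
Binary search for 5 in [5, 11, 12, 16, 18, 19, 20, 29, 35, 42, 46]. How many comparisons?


Search for 5:
[0,10] mid=5 arr[5]=19
[0,4] mid=2 arr[2]=12
[0,1] mid=0 arr[0]=5
Total: 3 comparisons


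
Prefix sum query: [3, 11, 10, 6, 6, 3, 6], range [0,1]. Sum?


Prefix sums: [0, 3, 14, 24, 30, 36, 39, 45]
Sum[0..1] = prefix[2] - prefix[0] = 14 - 0 = 14


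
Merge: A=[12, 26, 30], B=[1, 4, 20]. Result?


Compare heads, take smaller each step.
Merged: [1, 4, 12, 20, 26, 30]


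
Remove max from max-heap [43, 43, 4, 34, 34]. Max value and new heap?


Max = 43
Replace root with last, heapify down
Resulting heap: [43, 34, 4, 34]


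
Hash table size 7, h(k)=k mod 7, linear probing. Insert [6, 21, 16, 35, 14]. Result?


Insertions: 6->slot 6; 21->slot 0; 16->slot 2; 35->slot 1; 14->slot 3
Table: [21, 35, 16, 14, None, None, 6]


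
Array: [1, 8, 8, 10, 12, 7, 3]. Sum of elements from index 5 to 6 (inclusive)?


Prefix sums: [0, 1, 9, 17, 27, 39, 46, 49]
Sum[5..6] = prefix[7] - prefix[5] = 49 - 39 = 10


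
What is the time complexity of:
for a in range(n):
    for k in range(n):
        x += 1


Per nesting level: O(n) * O(n) = O(n^2)
Complexity: O(n^2)


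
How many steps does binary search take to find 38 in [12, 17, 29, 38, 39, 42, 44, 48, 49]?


Search for 38:
[0,8] mid=4 arr[4]=39
[0,3] mid=1 arr[1]=17
[2,3] mid=2 arr[2]=29
[3,3] mid=3 arr[3]=38
Total: 4 comparisons


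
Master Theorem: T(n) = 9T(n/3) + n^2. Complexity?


a=9, b=3, c=2. log_3(9)=2 = c=2. Case 2: O(n^c log n) = O(n^2 log n)
Complexity: O(n^2 log n)


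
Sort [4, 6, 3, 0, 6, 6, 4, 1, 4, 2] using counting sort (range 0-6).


Count array: [1, 1, 1, 1, 3, 0, 3]
Reconstruct: [0, 1, 2, 3, 4, 4, 4, 6, 6, 6]


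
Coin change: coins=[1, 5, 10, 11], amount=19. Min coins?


dp[0]=0; dp[i]=1+min(dp[i-c] for c in coins)
...dp[14]=4, dp[15]=2, dp[16]=2, dp[17]=3, dp[18]=4, dp[19]=5
Minimum coins for 19 = 5


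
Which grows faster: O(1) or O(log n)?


constant grows slower than logarithmic
O(1) is asymptotically smaller; O(log n) grows faster


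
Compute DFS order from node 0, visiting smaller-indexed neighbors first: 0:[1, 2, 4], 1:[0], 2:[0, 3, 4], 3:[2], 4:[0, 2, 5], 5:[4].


DFS stack-based: start with [0]
Visit order: [0, 1, 2, 3, 4, 5]


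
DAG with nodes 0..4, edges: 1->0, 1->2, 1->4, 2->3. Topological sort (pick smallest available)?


Kahn's algorithm, process smallest node first
Order: [1, 0, 2, 3, 4]


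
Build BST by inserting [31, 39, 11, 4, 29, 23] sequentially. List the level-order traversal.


Root = 31; build tree by BST insertion.
Level-Order traversal: [31, 11, 39, 4, 29, 23]


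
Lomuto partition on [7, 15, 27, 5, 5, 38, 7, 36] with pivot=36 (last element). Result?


Elements <= 36 go left of pivot.
Result: [7, 15, 27, 5, 5, 7, 36, 38], pivot at index 6


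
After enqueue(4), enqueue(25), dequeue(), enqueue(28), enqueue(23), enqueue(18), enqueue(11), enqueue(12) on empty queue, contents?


enqueue(4) -> [4]
enqueue(25) -> [4, 25]
dequeue() returns 4 -> [25]
enqueue(28) -> [25, 28]
enqueue(23) -> [25, 28, 23]
enqueue(18) -> [25, 28, 23, 18]
enqueue(11) -> [25, 28, 23, 18, 11]
enqueue(12) -> [25, 28, 23, 18, 11, 12]
Final queue (front to back): [25, 28, 23, 18, 11, 12]


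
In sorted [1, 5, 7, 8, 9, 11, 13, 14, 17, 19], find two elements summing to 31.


Two pointers: lo=0, hi=9
Found pair: (14, 17) summing to 31


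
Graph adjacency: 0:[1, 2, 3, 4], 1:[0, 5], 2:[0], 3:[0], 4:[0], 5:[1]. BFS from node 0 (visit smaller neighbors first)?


BFS queue: start with [0]
Visit order: [0, 1, 2, 3, 4, 5]


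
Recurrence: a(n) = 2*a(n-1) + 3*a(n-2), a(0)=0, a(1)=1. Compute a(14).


Build bottom-up:
...a(12)=132860, a(13)=398581, a(14)=2*398581+3*132860=1195742


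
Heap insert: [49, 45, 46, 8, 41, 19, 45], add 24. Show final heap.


Append 24: [49, 45, 46, 8, 41, 19, 45, 24]
Bubble up: swap idx 7(24) with idx 3(8)
Result: [49, 45, 46, 24, 41, 19, 45, 8]


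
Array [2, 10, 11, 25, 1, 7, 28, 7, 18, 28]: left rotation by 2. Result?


Left rotate by 2: [11, 25, 1, 7, 28, 7, 18, 28, 2, 10]


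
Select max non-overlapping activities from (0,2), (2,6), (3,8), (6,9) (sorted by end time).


Greedy: pick earliest-ending, then skip overlaps.
Selected (3 activities): [(0, 2), (2, 6), (6, 9)]


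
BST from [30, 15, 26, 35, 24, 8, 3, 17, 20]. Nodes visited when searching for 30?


BST root = 30
Search for 30: compare at each node
Path: [30]


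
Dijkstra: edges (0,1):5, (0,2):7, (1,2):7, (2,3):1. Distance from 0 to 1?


Dijkstra from 0:
Distances: {0: 0, 1: 5, 2: 7, 3: 8}
Shortest distance to 1 = 5, path = [0, 1]


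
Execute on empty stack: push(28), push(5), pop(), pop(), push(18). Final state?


push(28) -> [28]
push(5) -> [28, 5]
pop() returns 5 -> [28]
pop() returns 28 -> []
push(18) -> [18]
Final stack (bottom to top): [18]


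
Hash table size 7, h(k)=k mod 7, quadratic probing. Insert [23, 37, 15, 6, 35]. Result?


Insertions: 23->slot 2; 37->slot 3; 15->slot 1; 6->slot 6; 35->slot 0
Table: [35, 15, 23, 37, None, None, 6]


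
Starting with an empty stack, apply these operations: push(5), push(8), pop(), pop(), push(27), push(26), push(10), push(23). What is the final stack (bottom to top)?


push(5) -> [5]
push(8) -> [5, 8]
pop() returns 8 -> [5]
pop() returns 5 -> []
push(27) -> [27]
push(26) -> [27, 26]
push(10) -> [27, 26, 10]
push(23) -> [27, 26, 10, 23]
Final stack (bottom to top): [27, 26, 10, 23]


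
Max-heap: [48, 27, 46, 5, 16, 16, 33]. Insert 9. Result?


Append 9: [48, 27, 46, 5, 16, 16, 33, 9]
Bubble up: swap idx 7(9) with idx 3(5)
Result: [48, 27, 46, 9, 16, 16, 33, 5]


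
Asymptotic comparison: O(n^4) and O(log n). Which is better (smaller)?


logarithmic grows slower than quartic
O(log n) is asymptotically smaller; O(n^4) grows faster


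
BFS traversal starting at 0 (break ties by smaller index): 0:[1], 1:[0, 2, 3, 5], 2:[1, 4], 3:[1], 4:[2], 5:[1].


BFS queue: start with [0]
Visit order: [0, 1, 2, 3, 5, 4]


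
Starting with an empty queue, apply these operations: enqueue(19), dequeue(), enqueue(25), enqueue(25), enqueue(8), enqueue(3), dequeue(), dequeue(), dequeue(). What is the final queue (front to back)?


enqueue(19) -> [19]
dequeue() returns 19 -> []
enqueue(25) -> [25]
enqueue(25) -> [25, 25]
enqueue(8) -> [25, 25, 8]
enqueue(3) -> [25, 25, 8, 3]
dequeue() returns 25 -> [25, 8, 3]
dequeue() returns 25 -> [8, 3]
dequeue() returns 8 -> [3]
Final queue (front to back): [3]


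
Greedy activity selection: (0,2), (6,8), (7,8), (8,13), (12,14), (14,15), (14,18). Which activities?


Greedy: pick earliest-ending, then skip overlaps.
Selected (4 activities): [(0, 2), (6, 8), (8, 13), (14, 15)]


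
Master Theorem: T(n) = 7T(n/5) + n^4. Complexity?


a=7, b=5, c=4. log_5(7)=1.209 < c=4. Case 3: O(n^c) = O(n^4)
Complexity: O(n^4)


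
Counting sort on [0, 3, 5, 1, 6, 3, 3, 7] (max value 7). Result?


Count array: [1, 1, 0, 3, 0, 1, 1, 1]
Reconstruct: [0, 1, 3, 3, 3, 5, 6, 7]


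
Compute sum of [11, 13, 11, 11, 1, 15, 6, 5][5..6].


Prefix sums: [0, 11, 24, 35, 46, 47, 62, 68, 73]
Sum[5..6] = prefix[7] - prefix[5] = 68 - 47 = 21


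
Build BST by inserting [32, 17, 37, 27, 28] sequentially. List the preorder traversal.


Root = 32; build tree by BST insertion.
Preorder traversal: [32, 17, 27, 28, 37]


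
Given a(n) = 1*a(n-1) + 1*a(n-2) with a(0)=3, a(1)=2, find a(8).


Build bottom-up:
...a(6)=31, a(7)=50, a(8)=1*50+1*31=81


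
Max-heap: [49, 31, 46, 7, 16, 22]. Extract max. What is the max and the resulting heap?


Max = 49
Replace root with last, heapify down
Resulting heap: [46, 31, 22, 7, 16]


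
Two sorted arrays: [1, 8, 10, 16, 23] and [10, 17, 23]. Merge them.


Compare heads, take smaller each step.
Merged: [1, 8, 10, 10, 16, 17, 23, 23]


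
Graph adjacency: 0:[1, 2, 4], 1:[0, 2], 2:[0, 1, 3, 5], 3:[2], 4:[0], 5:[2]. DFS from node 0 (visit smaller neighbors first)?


DFS stack-based: start with [0]
Visit order: [0, 1, 2, 3, 5, 4]


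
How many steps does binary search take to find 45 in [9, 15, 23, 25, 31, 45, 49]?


Search for 45:
[0,6] mid=3 arr[3]=25
[4,6] mid=5 arr[5]=45
Total: 2 comparisons


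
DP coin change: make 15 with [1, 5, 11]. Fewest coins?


dp[0]=0; dp[i]=1+min(dp[i-c] for c in coins)
...dp[10]=2, dp[11]=1, dp[12]=2, dp[13]=3, dp[14]=4, dp[15]=3
Minimum coins for 15 = 3


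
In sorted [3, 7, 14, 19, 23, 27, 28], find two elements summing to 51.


Two pointers: lo=0, hi=6
Found pair: (23, 28) summing to 51


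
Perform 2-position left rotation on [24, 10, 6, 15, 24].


Left rotate by 2: [6, 15, 24, 24, 10]


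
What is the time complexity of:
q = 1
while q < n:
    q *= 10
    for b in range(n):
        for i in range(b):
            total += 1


Per nesting level: O(log n) * O(n) * O(n) [triangular over b] = O(n^2 log n)
Complexity: O(n^2 log n)


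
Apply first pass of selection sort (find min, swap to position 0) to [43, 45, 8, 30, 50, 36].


After one pass: [8, 45, 43, 30, 50, 36]


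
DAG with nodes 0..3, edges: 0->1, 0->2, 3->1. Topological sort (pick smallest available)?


Kahn's algorithm, process smallest node first
Order: [0, 2, 3, 1]


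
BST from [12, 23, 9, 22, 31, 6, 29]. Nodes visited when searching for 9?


BST root = 12
Search for 9: compare at each node
Path: [12, 9]


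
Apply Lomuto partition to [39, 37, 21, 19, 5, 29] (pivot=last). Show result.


Elements <= 29 go left of pivot.
Result: [21, 19, 5, 29, 39, 37], pivot at index 3


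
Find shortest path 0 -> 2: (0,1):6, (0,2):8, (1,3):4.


Dijkstra from 0:
Distances: {0: 0, 1: 6, 2: 8, 3: 10}
Shortest distance to 2 = 8, path = [0, 2]


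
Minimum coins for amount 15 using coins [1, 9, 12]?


dp[0]=0; dp[i]=1+min(dp[i-c] for c in coins)
...dp[10]=2, dp[11]=3, dp[12]=1, dp[13]=2, dp[14]=3, dp[15]=4
Minimum coins for 15 = 4


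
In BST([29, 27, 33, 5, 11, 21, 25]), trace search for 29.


BST root = 29
Search for 29: compare at each node
Path: [29]


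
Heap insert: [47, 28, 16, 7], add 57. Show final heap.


Append 57: [47, 28, 16, 7, 57]
Bubble up: swap idx 4(57) with idx 1(28); swap idx 1(57) with idx 0(47)
Result: [57, 47, 16, 7, 28]


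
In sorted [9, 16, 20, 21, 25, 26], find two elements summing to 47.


Two pointers: lo=0, hi=5
Found pair: (21, 26) summing to 47


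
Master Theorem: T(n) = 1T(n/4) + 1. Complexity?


a=1, b=4, c=0. log_4(1)=0 = c=0. Case 2: O(n^c log n) = O(log n)
Complexity: O(log n)


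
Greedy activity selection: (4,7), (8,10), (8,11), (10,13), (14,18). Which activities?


Greedy: pick earliest-ending, then skip overlaps.
Selected (4 activities): [(4, 7), (8, 10), (10, 13), (14, 18)]


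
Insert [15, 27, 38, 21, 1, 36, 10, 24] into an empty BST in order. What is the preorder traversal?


Root = 15; build tree by BST insertion.
Preorder traversal: [15, 1, 10, 27, 21, 24, 38, 36]


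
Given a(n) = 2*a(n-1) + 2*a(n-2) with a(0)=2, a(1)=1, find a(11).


Build bottom-up:
...a(9)=6032, a(10)=16480, a(11)=2*16480+2*6032=45024


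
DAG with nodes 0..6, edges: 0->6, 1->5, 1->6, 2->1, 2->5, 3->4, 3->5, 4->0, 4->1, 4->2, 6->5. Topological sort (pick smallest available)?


Kahn's algorithm, process smallest node first
Order: [3, 4, 0, 2, 1, 6, 5]


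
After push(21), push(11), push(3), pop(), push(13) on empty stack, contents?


push(21) -> [21]
push(11) -> [21, 11]
push(3) -> [21, 11, 3]
pop() returns 3 -> [21, 11]
push(13) -> [21, 11, 13]
Final stack (bottom to top): [21, 11, 13]


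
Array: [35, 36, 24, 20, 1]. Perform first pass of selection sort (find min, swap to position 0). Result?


After one pass: [1, 36, 24, 20, 35]


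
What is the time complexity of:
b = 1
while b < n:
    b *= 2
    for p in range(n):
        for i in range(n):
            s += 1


Per nesting level: O(log n) * O(n) * O(n) = O(n^2 log n)
Complexity: O(n^2 log n)


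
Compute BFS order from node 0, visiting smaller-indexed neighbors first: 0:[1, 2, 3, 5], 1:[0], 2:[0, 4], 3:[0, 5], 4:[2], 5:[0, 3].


BFS queue: start with [0]
Visit order: [0, 1, 2, 3, 5, 4]


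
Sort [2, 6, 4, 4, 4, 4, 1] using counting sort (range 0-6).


Count array: [0, 1, 1, 0, 4, 0, 1]
Reconstruct: [1, 2, 4, 4, 4, 4, 6]


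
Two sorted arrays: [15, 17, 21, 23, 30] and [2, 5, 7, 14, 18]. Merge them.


Compare heads, take smaller each step.
Merged: [2, 5, 7, 14, 15, 17, 18, 21, 23, 30]


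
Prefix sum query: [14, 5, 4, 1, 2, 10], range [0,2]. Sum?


Prefix sums: [0, 14, 19, 23, 24, 26, 36]
Sum[0..2] = prefix[3] - prefix[0] = 23 - 0 = 23


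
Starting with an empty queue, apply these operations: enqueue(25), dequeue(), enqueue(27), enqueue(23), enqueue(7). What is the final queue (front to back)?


enqueue(25) -> [25]
dequeue() returns 25 -> []
enqueue(27) -> [27]
enqueue(23) -> [27, 23]
enqueue(7) -> [27, 23, 7]
Final queue (front to back): [27, 23, 7]


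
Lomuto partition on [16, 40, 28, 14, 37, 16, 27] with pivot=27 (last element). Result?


Elements <= 27 go left of pivot.
Result: [16, 14, 16, 27, 37, 28, 40], pivot at index 3


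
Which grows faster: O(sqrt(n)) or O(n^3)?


sublinear grows slower than cubic
O(sqrt(n)) is asymptotically smaller; O(n^3) grows faster


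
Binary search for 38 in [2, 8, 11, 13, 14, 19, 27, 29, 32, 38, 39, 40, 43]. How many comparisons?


Search for 38:
[0,12] mid=6 arr[6]=27
[7,12] mid=9 arr[9]=38
Total: 2 comparisons


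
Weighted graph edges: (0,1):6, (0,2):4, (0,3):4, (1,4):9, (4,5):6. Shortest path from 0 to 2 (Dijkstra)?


Dijkstra from 0:
Distances: {0: 0, 1: 6, 2: 4, 3: 4, 4: 15, 5: 21}
Shortest distance to 2 = 4, path = [0, 2]


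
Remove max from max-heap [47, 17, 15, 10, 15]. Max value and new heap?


Max = 47
Replace root with last, heapify down
Resulting heap: [17, 15, 15, 10]


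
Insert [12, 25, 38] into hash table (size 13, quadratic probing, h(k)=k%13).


Insertions: 12->slot 12; 25->slot 0; 38->slot 3
Table: [25, None, None, 38, None, None, None, None, None, None, None, None, 12]


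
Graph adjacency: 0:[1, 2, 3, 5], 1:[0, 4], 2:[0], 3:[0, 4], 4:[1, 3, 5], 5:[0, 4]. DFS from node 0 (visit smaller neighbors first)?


DFS stack-based: start with [0]
Visit order: [0, 1, 4, 3, 5, 2]


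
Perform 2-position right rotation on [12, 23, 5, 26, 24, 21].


Right rotate by 2: [24, 21, 12, 23, 5, 26]


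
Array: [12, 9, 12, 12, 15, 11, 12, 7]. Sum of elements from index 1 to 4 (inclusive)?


Prefix sums: [0, 12, 21, 33, 45, 60, 71, 83, 90]
Sum[1..4] = prefix[5] - prefix[1] = 60 - 12 = 48


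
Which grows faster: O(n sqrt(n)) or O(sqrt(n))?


sublinear grows slower than n^1.5
O(sqrt(n)) is asymptotically smaller; O(n sqrt(n)) grows faster


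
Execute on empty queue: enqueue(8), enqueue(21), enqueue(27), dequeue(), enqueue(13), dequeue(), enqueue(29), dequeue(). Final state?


enqueue(8) -> [8]
enqueue(21) -> [8, 21]
enqueue(27) -> [8, 21, 27]
dequeue() returns 8 -> [21, 27]
enqueue(13) -> [21, 27, 13]
dequeue() returns 21 -> [27, 13]
enqueue(29) -> [27, 13, 29]
dequeue() returns 27 -> [13, 29]
Final queue (front to back): [13, 29]


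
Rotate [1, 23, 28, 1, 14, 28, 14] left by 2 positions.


Left rotate by 2: [28, 1, 14, 28, 14, 1, 23]


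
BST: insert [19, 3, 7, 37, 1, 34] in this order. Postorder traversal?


Root = 19; build tree by BST insertion.
Postorder traversal: [1, 7, 3, 34, 37, 19]


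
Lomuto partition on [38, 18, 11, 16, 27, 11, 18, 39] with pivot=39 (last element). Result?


Elements <= 39 go left of pivot.
Result: [38, 18, 11, 16, 27, 11, 18, 39], pivot at index 7


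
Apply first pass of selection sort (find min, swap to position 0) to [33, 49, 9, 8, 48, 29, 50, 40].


After one pass: [8, 49, 9, 33, 48, 29, 50, 40]


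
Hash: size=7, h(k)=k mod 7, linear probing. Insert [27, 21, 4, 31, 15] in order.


Insertions: 27->slot 6; 21->slot 0; 4->slot 4; 31->slot 3; 15->slot 1
Table: [21, 15, None, 31, 4, None, 27]


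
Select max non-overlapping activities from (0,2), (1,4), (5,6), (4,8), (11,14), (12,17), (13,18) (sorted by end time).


Greedy: pick earliest-ending, then skip overlaps.
Selected (3 activities): [(0, 2), (5, 6), (11, 14)]


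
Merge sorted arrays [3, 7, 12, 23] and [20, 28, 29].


Compare heads, take smaller each step.
Merged: [3, 7, 12, 20, 23, 28, 29]


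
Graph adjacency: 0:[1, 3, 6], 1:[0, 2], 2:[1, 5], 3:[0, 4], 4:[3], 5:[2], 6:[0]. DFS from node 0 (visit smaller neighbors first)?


DFS stack-based: start with [0]
Visit order: [0, 1, 2, 5, 3, 4, 6]


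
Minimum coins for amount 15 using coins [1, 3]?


dp[0]=0; dp[i]=1+min(dp[i-c] for c in coins)
...dp[10]=4, dp[11]=5, dp[12]=4, dp[13]=5, dp[14]=6, dp[15]=5
Minimum coins for 15 = 5


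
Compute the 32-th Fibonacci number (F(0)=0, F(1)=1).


F(n)=F(n-1)+F(n-2)
...F(30)=832040, F(31)=1346269, F(32)=2178309


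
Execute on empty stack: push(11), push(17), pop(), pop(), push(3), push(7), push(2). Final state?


push(11) -> [11]
push(17) -> [11, 17]
pop() returns 17 -> [11]
pop() returns 11 -> []
push(3) -> [3]
push(7) -> [3, 7]
push(2) -> [3, 7, 2]
Final stack (bottom to top): [3, 7, 2]


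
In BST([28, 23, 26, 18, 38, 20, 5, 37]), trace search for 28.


BST root = 28
Search for 28: compare at each node
Path: [28]


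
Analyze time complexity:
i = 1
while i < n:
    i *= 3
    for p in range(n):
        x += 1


Per nesting level: O(log n) * O(n) = O(n log n)
Complexity: O(n log n)


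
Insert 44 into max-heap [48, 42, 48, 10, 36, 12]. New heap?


Append 44: [48, 42, 48, 10, 36, 12, 44]
Bubble up: no swaps needed
Result: [48, 42, 48, 10, 36, 12, 44]


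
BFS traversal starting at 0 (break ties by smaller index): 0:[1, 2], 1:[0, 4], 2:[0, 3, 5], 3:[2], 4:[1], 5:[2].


BFS queue: start with [0]
Visit order: [0, 1, 2, 4, 3, 5]


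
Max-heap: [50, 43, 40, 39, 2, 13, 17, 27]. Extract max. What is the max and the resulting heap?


Max = 50
Replace root with last, heapify down
Resulting heap: [43, 39, 40, 27, 2, 13, 17]


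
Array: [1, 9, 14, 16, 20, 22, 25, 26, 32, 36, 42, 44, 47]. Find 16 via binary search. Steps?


Search for 16:
[0,12] mid=6 arr[6]=25
[0,5] mid=2 arr[2]=14
[3,5] mid=4 arr[4]=20
[3,3] mid=3 arr[3]=16
Total: 4 comparisons


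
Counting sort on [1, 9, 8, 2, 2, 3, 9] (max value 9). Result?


Count array: [0, 1, 2, 1, 0, 0, 0, 0, 1, 2]
Reconstruct: [1, 2, 2, 3, 8, 9, 9]


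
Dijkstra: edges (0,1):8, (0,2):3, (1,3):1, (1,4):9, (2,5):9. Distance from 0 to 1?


Dijkstra from 0:
Distances: {0: 0, 1: 8, 2: 3, 3: 9, 4: 17, 5: 12}
Shortest distance to 1 = 8, path = [0, 1]


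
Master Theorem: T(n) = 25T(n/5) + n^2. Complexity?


a=25, b=5, c=2. log_5(25)=2 = c=2. Case 2: O(n^c log n) = O(n^2 log n)
Complexity: O(n^2 log n)


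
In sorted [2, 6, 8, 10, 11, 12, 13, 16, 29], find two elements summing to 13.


Two pointers: lo=0, hi=8
Found pair: (2, 11) summing to 13


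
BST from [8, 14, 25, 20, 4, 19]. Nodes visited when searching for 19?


BST root = 8
Search for 19: compare at each node
Path: [8, 14, 25, 20, 19]


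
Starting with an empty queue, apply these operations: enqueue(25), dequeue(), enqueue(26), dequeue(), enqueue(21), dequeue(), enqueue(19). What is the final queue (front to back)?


enqueue(25) -> [25]
dequeue() returns 25 -> []
enqueue(26) -> [26]
dequeue() returns 26 -> []
enqueue(21) -> [21]
dequeue() returns 21 -> []
enqueue(19) -> [19]
Final queue (front to back): [19]
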